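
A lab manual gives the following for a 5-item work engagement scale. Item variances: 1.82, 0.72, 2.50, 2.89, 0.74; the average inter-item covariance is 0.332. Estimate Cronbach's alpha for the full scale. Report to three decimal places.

Cronbach's alpha = 0.542

sum of item variances = 1.82 + 0.72 + 2.50 + 2.89 + 0.74 = 8.67
Sum of the 10 distinct covariances = 10 × 0.332 = 3.320
σ²_T = sum of item variances + 2·Σcov = 8.67 + 2 × 3.320 = 15.310
α = (5/4)·(1 − 8.67/15.310) = 0.542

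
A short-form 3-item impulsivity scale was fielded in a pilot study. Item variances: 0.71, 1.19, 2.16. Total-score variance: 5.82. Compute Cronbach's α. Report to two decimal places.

α = 0.45

ΣVar(i) = 0.71 + 1.19 + 2.16 = 4.06
α = (k/(k−1))·(1 − ΣVar(i)/Var(T)) = (3/2)·(1 − 4.06/5.82) = 0.45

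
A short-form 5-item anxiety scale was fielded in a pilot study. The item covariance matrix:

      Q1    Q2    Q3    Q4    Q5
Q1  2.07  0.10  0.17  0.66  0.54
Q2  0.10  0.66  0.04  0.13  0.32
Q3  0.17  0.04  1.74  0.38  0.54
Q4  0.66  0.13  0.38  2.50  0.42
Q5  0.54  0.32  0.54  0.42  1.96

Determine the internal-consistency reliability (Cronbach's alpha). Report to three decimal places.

sum of item variances = 2.07 + 0.66 + 1.74 + 2.50 + 1.96 = 8.93
Σ_{i<j} σ_ij = 3.30
σ²_total = 8.93 + 2 × 3.30 = 15.53
α = (k/(k−1))·(1 − sum of item variances/σ²_total) = (5/4)·(1 − 8.93/15.53) = 0.531

Cronbach's alpha = 0.531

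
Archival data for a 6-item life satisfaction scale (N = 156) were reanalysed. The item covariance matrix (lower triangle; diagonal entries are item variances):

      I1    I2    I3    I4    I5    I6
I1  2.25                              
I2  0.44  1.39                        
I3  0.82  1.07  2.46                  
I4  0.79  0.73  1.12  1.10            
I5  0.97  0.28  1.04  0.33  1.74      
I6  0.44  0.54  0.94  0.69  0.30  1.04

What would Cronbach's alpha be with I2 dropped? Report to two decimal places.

Remaining items: I1, I3, I4, I5, I6 (k = 5).
ΣVar(i) = 2.25 + 2.46 + 1.10 + 1.74 + 1.04 = 8.59
σ²_T = 8.59 + 2 × 7.44 = 23.47
α (item deleted) = (5/4)·(1 − 8.59/23.47) = 0.79

α = 0.79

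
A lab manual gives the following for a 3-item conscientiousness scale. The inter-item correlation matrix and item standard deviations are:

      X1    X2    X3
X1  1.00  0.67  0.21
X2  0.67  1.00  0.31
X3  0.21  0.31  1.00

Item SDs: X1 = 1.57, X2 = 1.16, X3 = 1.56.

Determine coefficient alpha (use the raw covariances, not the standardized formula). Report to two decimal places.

Σσ²ᵢ = 1.57² + 1.16² + 1.56² = 6.2441
Covariances σ_ij = r_ij · s_i · s_j:
  σ(X1,X2) = 0.67 × 1.57 × 1.16 = 1.2202
  σ(X1,X3) = 0.21 × 1.57 × 1.56 = 0.5143
  σ(X2,X3) = 0.31 × 1.16 × 1.56 = 0.5610
σ²_T = Σσ²ᵢ + 2·Σσ_ij = 6.2441 + 2 × 2.2955 = 10.8351
α = (3/2)·(1 − 6.2441/10.8351) = 0.64

α = 0.64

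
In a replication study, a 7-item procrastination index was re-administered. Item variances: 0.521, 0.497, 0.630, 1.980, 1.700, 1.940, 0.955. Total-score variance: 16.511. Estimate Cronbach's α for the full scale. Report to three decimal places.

α = 0.586

Σσᵢ² = 0.521 + 0.497 + 0.630 + 1.980 + 1.700 + 1.940 + 0.955 = 8.223
α = (k/(k−1))·(1 − Σσᵢ²/σ²_T) = (7/6)·(1 − 8.223/16.511) = 0.586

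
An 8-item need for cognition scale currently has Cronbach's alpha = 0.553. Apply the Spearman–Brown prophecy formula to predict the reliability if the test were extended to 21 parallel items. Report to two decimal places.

predicted reliability = 0.76

Length factor m = 21/8 = 2.6250
α' = m·α / (1 + (m−1)·α)
   = 21/8 × 0.553 / (1 + (21/8 − 1) × 0.553)
   = 1.4516 / 1.8986 = 0.76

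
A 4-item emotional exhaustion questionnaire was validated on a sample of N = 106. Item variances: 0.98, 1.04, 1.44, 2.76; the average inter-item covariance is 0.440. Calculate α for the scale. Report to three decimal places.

ΣVar(i) = 0.98 + 1.04 + 1.44 + 2.76 = 6.22
Sum of the 6 distinct covariances = 6 × 0.440 = 2.640
Var(T) = ΣVar(i) + 2·Σcov = 6.22 + 2 × 2.640 = 11.500
α = (4/3)·(1 − 6.22/11.500) = 0.612

α = 0.612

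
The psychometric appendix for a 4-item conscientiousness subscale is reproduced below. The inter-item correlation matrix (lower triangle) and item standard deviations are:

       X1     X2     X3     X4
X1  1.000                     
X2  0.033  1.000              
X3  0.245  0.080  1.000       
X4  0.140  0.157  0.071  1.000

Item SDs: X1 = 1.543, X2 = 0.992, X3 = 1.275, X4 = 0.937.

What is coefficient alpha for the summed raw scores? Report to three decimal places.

Σσ²ᵢ = 1.543² + 0.992² + 1.275² + 0.937² = 5.8685
Covariances σ_ij = r_ij · s_i · s_j:
  σ(X1,X2) = 0.033 × 1.543 × 0.992 = 0.0505
  σ(X1,X3) = 0.245 × 1.543 × 1.275 = 0.4820
  σ(X1,X4) = 0.140 × 1.543 × 0.937 = 0.2024
  σ(X2,X3) = 0.080 × 0.992 × 1.275 = 0.1012
  σ(X2,X4) = 0.157 × 0.992 × 0.937 = 0.1459
  σ(X3,X4) = 0.071 × 1.275 × 0.937 = 0.0848
σ²_T = Σσ²ᵢ + 2·Σσ_ij = 5.8685 + 2 × 1.0668 = 8.0021
α = (4/3)·(1 − 5.8685/8.0021) = 0.356

α = 0.356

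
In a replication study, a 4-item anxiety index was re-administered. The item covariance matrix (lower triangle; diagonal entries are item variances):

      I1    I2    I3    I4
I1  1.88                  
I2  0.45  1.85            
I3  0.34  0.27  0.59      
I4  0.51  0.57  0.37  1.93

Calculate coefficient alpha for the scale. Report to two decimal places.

coefficient alpha = 0.59

ΣVar(i) = 1.88 + 1.85 + 0.59 + 1.93 = 6.25
Σ_{i<j} σ_ij = 2.51
total variance = 6.25 + 2 × 2.51 = 11.27
α = (k/(k−1))·(1 − ΣVar(i)/total variance) = (4/3)·(1 − 6.25/11.27) = 0.59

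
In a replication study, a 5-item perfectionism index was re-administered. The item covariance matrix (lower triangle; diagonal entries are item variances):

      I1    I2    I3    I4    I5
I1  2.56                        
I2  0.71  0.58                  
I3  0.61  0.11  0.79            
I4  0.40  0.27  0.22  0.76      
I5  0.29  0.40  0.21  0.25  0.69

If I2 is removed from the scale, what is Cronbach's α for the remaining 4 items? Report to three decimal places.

Cronbach's α = 0.603

Remaining items: I1, I3, I4, I5 (k = 4).
Σσ²ᵢ = 2.56 + 0.79 + 0.76 + 0.69 = 4.80
total variance = 4.80 + 2 × 1.98 = 8.76
α (item deleted) = (4/3)·(1 − 4.80/8.76) = 0.603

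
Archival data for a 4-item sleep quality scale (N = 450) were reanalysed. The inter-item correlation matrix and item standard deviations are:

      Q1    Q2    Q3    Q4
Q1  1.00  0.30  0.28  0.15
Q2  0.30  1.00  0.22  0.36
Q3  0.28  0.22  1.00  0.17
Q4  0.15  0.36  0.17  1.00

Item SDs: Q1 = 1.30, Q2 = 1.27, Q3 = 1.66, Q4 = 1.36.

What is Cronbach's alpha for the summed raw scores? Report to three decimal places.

Σσ²ᵢ = 1.30² + 1.27² + 1.66² + 1.36² = 7.9081
Covariances σ_ij = r_ij · s_i · s_j:
  σ(Q1,Q2) = 0.30 × 1.30 × 1.27 = 0.4953
  σ(Q1,Q3) = 0.28 × 1.30 × 1.66 = 0.6042
  σ(Q1,Q4) = 0.15 × 1.30 × 1.36 = 0.2652
  σ(Q2,Q3) = 0.22 × 1.27 × 1.66 = 0.4638
  σ(Q2,Q4) = 0.36 × 1.27 × 1.36 = 0.6218
  σ(Q3,Q4) = 0.17 × 1.66 × 1.36 = 0.3838
σ²_T = Σσ²ᵢ + 2·Σσ_ij = 7.9081 + 2 × 2.8341 = 13.5763
α = (4/3)·(1 − 7.9081/13.5763) = 0.557

Cronbach's alpha = 0.557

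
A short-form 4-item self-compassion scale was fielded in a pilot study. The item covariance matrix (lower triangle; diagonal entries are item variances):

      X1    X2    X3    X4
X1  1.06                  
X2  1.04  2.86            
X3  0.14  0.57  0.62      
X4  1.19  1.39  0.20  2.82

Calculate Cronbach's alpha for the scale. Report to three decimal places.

Σσᵢ² = 1.06 + 2.86 + 0.62 + 2.82 = 7.36
Sum of the distinct covariances = 4.53
σ²_total = 7.36 + 2 × 4.53 = 16.42
α = (k/(k−1))·(1 − Σσᵢ²/σ²_total) = (4/3)·(1 − 7.36/16.42) = 0.736

α = 0.736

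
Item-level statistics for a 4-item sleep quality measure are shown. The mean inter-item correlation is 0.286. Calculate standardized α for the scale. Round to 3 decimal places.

standardized α = 0.616

Standardized α = k·r̄ / (1 + (k−1)·r̄) = 4 × 0.286 / (1 + 3 × 0.286)
  = 1.1440 / 1.8580 = 0.616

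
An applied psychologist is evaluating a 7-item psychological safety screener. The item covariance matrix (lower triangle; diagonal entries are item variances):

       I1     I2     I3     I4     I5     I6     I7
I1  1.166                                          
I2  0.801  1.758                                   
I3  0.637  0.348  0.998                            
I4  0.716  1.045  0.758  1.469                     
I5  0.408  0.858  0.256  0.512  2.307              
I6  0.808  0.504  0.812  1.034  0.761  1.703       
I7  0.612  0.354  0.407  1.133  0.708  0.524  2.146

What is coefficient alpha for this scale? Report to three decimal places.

α = 0.826

Σσ²ᵢ = 1.166 + 1.758 + 0.998 + 1.469 + 2.307 + 1.703 + 2.146 = 11.547
Sum of off-diagonal covariances = 13.996
Var(T) = 11.547 + 2 × 13.996 = 39.539
α = (k/(k−1))·(1 − Σσ²ᵢ/Var(T)) = (7/6)·(1 − 11.547/39.539) = 0.826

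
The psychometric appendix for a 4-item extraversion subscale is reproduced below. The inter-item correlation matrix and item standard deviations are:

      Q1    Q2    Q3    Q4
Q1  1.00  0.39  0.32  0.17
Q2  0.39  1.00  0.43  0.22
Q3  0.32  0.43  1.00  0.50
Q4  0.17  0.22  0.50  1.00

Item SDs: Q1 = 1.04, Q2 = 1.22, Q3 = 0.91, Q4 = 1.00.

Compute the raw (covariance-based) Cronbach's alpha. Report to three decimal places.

Σσ²ᵢ = 1.04² + 1.22² + 0.91² + 1.00² = 4.3981
Covariances σ_ij = r_ij · s_i · s_j:
  σ(Q1,Q2) = 0.39 × 1.04 × 1.22 = 0.4948
  σ(Q1,Q3) = 0.32 × 1.04 × 0.91 = 0.3028
  σ(Q1,Q4) = 0.17 × 1.04 × 1.00 = 0.1768
  σ(Q2,Q3) = 0.43 × 1.22 × 0.91 = 0.4774
  σ(Q2,Q4) = 0.22 × 1.22 × 1.00 = 0.2684
  σ(Q3,Q4) = 0.50 × 0.91 × 1.00 = 0.4550
σ²_T = Σσ²ᵢ + 2·Σσ_ij = 4.3981 + 2 × 2.1752 = 8.7485
α = (4/3)·(1 − 4.3981/8.7485) = 0.663

Cronbach's alpha = 0.663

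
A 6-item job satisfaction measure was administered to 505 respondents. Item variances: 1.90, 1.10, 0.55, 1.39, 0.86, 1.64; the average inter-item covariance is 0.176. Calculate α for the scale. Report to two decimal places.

Σσᵢ² = 1.90 + 1.10 + 0.55 + 1.39 + 0.86 + 1.64 = 7.44
Sum of the 15 distinct covariances = 15 × 0.176 = 2.640
σ²_T = Σσᵢ² + 2·Σcov = 7.44 + 2 × 2.640 = 12.720
α = (6/5)·(1 − 7.44/12.720) = 0.50

α = 0.50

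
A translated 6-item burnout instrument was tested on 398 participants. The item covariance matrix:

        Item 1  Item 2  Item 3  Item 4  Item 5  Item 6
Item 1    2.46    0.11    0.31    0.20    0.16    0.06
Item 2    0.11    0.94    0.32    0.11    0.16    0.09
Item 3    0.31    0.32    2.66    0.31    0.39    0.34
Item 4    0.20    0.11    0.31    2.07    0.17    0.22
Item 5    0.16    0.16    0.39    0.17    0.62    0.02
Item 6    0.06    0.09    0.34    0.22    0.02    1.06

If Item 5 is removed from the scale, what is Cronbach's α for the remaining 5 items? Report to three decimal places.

Remaining items: Item 1, Item 2, Item 3, Item 4, Item 6 (k = 5).
sum of item variances = 2.46 + 0.94 + 2.66 + 2.07 + 1.06 = 9.19
σ²_total = 9.19 + 2 × 2.07 = 13.33
α (item deleted) = (5/4)·(1 − 9.19/13.33) = 0.388

Cronbach's α = 0.388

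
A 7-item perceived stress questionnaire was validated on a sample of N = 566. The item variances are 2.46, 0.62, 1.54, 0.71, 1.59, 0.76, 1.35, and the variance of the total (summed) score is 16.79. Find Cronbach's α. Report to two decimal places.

α = 0.54

Σσᵢ² = 2.46 + 0.62 + 1.54 + 0.71 + 1.59 + 0.76 + 1.35 = 9.03
α = (k/(k−1))·(1 − Σσᵢ²/σ²_T) = (7/6)·(1 − 9.03/16.79) = 0.54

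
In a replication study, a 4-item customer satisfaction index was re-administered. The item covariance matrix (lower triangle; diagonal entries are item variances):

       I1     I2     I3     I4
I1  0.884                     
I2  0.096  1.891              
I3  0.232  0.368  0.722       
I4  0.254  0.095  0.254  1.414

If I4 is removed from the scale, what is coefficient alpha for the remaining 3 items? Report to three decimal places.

α = 0.427

Remaining items: I1, I2, I3 (k = 3).
ΣVar(i) = 0.884 + 1.891 + 0.722 = 3.497
σ²_total = 3.497 + 2 × 0.696 = 4.889
α (item deleted) = (3/2)·(1 − 3.497/4.889) = 0.427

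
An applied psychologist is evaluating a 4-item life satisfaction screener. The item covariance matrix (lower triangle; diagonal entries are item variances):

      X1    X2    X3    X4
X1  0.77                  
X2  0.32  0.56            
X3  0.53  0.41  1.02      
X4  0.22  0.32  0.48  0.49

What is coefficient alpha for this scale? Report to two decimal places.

ΣVar(i) = 0.77 + 0.56 + 1.02 + 0.49 = 2.84
Sum of the distinct covariances = 2.28
σ²_total = 2.84 + 2 × 2.28 = 7.40
α = (k/(k−1))·(1 − ΣVar(i)/σ²_total) = (4/3)·(1 − 2.84/7.40) = 0.82

α = 0.82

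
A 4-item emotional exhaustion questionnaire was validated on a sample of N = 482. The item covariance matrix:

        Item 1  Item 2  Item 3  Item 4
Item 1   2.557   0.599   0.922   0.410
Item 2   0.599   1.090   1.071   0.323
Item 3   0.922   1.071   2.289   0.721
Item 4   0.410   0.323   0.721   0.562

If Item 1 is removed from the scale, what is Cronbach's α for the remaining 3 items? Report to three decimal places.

Cronbach's α = 0.777

Remaining items: Item 2, Item 3, Item 4 (k = 3).
Σσ²ᵢ = 1.090 + 2.289 + 0.562 = 3.941
total variance = 3.941 + 2 × 2.115 = 8.171
α (item deleted) = (3/2)·(1 − 3.941/8.171) = 0.777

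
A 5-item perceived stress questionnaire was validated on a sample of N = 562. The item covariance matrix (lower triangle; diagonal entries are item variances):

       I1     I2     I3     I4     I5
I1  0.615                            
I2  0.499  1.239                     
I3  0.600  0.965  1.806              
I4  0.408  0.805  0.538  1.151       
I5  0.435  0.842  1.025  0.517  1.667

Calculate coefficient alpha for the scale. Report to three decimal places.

Σσᵢ² = 0.615 + 1.239 + 1.806 + 1.151 + 1.667 = 6.478
Sum of the distinct covariances = 6.634
Var(T) = 6.478 + 2 × 6.634 = 19.746
α = (k/(k−1))·(1 − Σσᵢ²/Var(T)) = (5/4)·(1 − 6.478/19.746) = 0.840

α = 0.840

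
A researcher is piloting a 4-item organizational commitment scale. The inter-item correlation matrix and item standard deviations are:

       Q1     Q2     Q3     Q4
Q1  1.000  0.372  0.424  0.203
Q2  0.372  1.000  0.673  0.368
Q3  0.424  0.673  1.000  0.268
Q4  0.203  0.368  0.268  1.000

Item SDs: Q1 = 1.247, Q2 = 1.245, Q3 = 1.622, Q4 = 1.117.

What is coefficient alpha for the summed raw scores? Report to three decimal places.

Σσ²ᵢ = 1.247² + 1.245² + 1.622² + 1.117² = 6.9836
Covariances σ_ij = r_ij · s_i · s_j:
  σ(Q1,Q2) = 0.372 × 1.247 × 1.245 = 0.5775
  σ(Q1,Q3) = 0.424 × 1.247 × 1.622 = 0.8576
  σ(Q1,Q4) = 0.203 × 1.247 × 1.117 = 0.2828
  σ(Q2,Q3) = 0.673 × 1.245 × 1.622 = 1.3590
  σ(Q2,Q4) = 0.368 × 1.245 × 1.117 = 0.5118
  σ(Q3,Q4) = 0.268 × 1.622 × 1.117 = 0.4856
σ²_T = Σσ²ᵢ + 2·Σσ_ij = 6.9836 + 2 × 4.0743 = 15.1322
α = (4/3)·(1 − 6.9836/15.1322) = 0.718

α = 0.718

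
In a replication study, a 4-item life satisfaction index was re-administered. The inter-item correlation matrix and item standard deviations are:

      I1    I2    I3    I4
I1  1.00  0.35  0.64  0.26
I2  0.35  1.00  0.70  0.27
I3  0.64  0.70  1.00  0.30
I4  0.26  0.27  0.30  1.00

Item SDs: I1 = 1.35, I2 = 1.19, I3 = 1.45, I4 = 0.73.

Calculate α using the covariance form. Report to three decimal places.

α = 0.755

Σσ²ᵢ = 1.35² + 1.19² + 1.45² + 0.73² = 5.8740
Covariances σ_ij = r_ij · s_i · s_j:
  σ(I1,I2) = 0.35 × 1.35 × 1.19 = 0.5623
  σ(I1,I3) = 0.64 × 1.35 × 1.45 = 1.2528
  σ(I1,I4) = 0.26 × 1.35 × 0.73 = 0.2562
  σ(I2,I3) = 0.70 × 1.19 × 1.45 = 1.2078
  σ(I2,I4) = 0.27 × 1.19 × 0.73 = 0.2345
  σ(I3,I4) = 0.30 × 1.45 × 0.73 = 0.3175
σ²_T = Σσ²ᵢ + 2·Σσ_ij = 5.8740 + 2 × 3.8311 = 13.5362
α = (4/3)·(1 − 5.8740/13.5362) = 0.755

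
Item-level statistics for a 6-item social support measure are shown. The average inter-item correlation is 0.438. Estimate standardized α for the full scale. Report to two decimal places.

Standardized α = k·r̄ / (1 + (k−1)·r̄) = 6 × 0.438 / (1 + 5 × 0.438)
  = 2.6280 / 3.1900 = 0.82

standardized α = 0.82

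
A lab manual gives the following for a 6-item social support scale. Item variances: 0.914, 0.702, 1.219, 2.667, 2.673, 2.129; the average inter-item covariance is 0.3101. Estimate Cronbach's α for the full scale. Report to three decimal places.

ΣVar(i) = 0.914 + 0.702 + 1.219 + 2.667 + 2.673 + 2.129 = 10.304
Sum of the 15 distinct covariances = 15 × 0.3101 = 4.6515
σ²_T = ΣVar(i) + 2·Σcov = 10.304 + 2 × 4.6515 = 19.6070
α = (6/5)·(1 − 10.304/19.6070) = 0.569

α = 0.569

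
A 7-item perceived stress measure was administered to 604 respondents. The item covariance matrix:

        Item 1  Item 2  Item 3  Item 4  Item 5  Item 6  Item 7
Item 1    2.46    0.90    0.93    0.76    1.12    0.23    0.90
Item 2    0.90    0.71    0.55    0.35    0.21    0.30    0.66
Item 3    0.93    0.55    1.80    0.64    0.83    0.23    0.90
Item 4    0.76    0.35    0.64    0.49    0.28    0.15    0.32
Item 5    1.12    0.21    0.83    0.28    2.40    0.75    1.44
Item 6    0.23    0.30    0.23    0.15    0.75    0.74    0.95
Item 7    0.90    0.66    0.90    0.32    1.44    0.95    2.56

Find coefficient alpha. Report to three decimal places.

Σσ²ᵢ = 2.46 + 0.71 + 1.80 + 0.49 + 2.40 + 0.74 + 2.56 = 11.16
Sum of the distinct covariances = 13.40
total variance = 11.16 + 2 × 13.40 = 37.96
α = (k/(k−1))·(1 − Σσ²ᵢ/total variance) = (7/6)·(1 − 11.16/37.96) = 0.824

coefficient alpha = 0.824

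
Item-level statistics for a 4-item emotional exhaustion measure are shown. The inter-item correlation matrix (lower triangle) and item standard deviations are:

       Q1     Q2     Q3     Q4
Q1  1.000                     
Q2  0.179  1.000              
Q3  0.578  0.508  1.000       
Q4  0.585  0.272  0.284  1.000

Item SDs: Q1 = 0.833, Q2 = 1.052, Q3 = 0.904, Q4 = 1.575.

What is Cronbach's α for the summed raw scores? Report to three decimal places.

Σσ²ᵢ = 0.833² + 1.052² + 0.904² + 1.575² = 5.0984
Covariances σ_ij = r_ij · s_i · s_j:
  σ(Q1,Q2) = 0.179 × 0.833 × 1.052 = 0.1569
  σ(Q1,Q3) = 0.578 × 0.833 × 0.904 = 0.4353
  σ(Q1,Q4) = 0.585 × 0.833 × 1.575 = 0.7675
  σ(Q2,Q3) = 0.508 × 1.052 × 0.904 = 0.4831
  σ(Q2,Q4) = 0.272 × 1.052 × 1.575 = 0.4507
  σ(Q3,Q4) = 0.284 × 0.904 × 1.575 = 0.4044
σ²_T = Σσ²ᵢ + 2·Σσ_ij = 5.0984 + 2 × 2.6979 = 10.4942
α = (4/3)·(1 − 5.0984/10.4942) = 0.686

Cronbach's α = 0.686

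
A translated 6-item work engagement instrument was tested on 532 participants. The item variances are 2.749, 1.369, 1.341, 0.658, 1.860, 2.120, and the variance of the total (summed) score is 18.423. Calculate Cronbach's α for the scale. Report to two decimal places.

α = 0.54

Σσᵢ² = 2.749 + 1.369 + 1.341 + 0.658 + 1.860 + 2.120 = 10.097
α = (k/(k−1))·(1 − Σσᵢ²/σ²_total) = (6/5)·(1 − 10.097/18.423) = 0.54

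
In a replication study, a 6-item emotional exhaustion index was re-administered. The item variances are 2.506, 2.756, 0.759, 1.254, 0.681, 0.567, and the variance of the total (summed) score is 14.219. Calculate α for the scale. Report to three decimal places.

α = 0.481

Σσ²ᵢ = 2.506 + 2.756 + 0.759 + 1.254 + 0.681 + 0.567 = 8.523
α = (k/(k−1))·(1 − Σσ²ᵢ/σ²_T) = (6/5)·(1 − 8.523/14.219) = 0.481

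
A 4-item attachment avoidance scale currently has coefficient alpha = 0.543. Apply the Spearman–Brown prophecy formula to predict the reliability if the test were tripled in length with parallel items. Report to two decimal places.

Length factor m = 3
α' = m·α / (1 + (m−1)·α)
   = 3 × 0.543 / (1 + (3 − 1) × 0.543)
   = 1.6290 / 2.0860 = 0.78

predicted reliability = 0.78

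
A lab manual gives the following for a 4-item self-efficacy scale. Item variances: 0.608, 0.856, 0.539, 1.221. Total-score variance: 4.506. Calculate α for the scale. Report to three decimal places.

ΣVar(i) = 0.608 + 0.856 + 0.539 + 1.221 = 3.224
α = (k/(k−1))·(1 − ΣVar(i)/total variance) = (4/3)·(1 − 3.224/4.506) = 0.379

α = 0.379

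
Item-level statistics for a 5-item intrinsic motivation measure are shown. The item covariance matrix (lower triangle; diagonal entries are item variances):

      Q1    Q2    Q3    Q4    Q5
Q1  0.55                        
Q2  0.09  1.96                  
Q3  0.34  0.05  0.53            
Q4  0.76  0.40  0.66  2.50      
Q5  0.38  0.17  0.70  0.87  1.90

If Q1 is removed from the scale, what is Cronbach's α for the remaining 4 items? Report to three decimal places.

Remaining items: Q2, Q3, Q4, Q5 (k = 4).
Σσᵢ² = 1.96 + 0.53 + 2.50 + 1.90 = 6.89
σ²_T = 6.89 + 2 × 2.85 = 12.59
α (item deleted) = (4/3)·(1 − 6.89/12.59) = 0.604

Cronbach's α = 0.604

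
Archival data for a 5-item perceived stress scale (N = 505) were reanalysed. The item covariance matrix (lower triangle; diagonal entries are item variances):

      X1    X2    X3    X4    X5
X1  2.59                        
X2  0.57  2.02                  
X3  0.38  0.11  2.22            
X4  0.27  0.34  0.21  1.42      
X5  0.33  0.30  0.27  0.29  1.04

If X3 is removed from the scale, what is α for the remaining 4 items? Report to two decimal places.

α = 0.50

Remaining items: X1, X2, X4, X5 (k = 4).
sum of item variances = 2.59 + 2.02 + 1.42 + 1.04 = 7.07
σ²_total = 7.07 + 2 × 2.10 = 11.27
α (item deleted) = (4/3)·(1 − 7.07/11.27) = 0.50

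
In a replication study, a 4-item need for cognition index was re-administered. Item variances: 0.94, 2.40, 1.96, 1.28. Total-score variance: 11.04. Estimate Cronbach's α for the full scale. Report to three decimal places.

α = 0.539

sum of item variances = 0.94 + 2.40 + 1.96 + 1.28 = 6.58
α = (k/(k−1))·(1 − sum of item variances/Var(T)) = (4/3)·(1 − 6.58/11.04) = 0.539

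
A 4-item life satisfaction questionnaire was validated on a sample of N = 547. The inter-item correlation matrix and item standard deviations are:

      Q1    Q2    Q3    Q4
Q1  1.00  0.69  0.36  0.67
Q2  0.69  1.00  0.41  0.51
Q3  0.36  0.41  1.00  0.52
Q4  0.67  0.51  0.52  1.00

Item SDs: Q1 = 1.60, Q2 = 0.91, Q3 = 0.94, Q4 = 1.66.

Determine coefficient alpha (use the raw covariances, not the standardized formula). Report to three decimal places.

Σσ²ᵢ = 1.60² + 0.91² + 0.94² + 1.66² = 7.0273
Covariances σ_ij = r_ij · s_i · s_j:
  σ(Q1,Q2) = 0.69 × 1.60 × 0.91 = 1.0046
  σ(Q1,Q3) = 0.36 × 1.60 × 0.94 = 0.5414
  σ(Q1,Q4) = 0.67 × 1.60 × 1.66 = 1.7795
  σ(Q2,Q3) = 0.41 × 0.91 × 0.94 = 0.3507
  σ(Q2,Q4) = 0.51 × 0.91 × 1.66 = 0.7704
  σ(Q3,Q4) = 0.52 × 0.94 × 1.66 = 0.8114
σ²_T = Σσ²ᵢ + 2·Σσ_ij = 7.0273 + 2 × 5.2580 = 17.5433
α = (4/3)·(1 − 7.0273/17.5433) = 0.799

coefficient alpha = 0.799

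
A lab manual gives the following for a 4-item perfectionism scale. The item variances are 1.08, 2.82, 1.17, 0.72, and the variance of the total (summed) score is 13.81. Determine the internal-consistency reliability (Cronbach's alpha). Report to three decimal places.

ΣVar(i) = 1.08 + 2.82 + 1.17 + 0.72 = 5.79
α = (k/(k−1))·(1 − ΣVar(i)/total variance) = (4/3)·(1 − 5.79/13.81) = 0.774

Cronbach's alpha = 0.774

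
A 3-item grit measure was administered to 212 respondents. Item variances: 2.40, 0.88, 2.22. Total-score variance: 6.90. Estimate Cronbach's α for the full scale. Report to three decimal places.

α = 0.304

ΣVar(i) = 2.40 + 0.88 + 2.22 = 5.50
α = (k/(k−1))·(1 − ΣVar(i)/Var(T)) = (3/2)·(1 − 5.50/6.90) = 0.304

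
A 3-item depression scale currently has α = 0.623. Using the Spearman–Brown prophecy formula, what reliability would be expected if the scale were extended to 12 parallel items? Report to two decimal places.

Length factor m = 12/3 = 4.0000
α' = m·α / (1 + (m−1)·α)
   = 12/3 × 0.623 / (1 + (12/3 − 1) × 0.623)
   = 2.4920 / 2.8690 = 0.87

predicted reliability = 0.87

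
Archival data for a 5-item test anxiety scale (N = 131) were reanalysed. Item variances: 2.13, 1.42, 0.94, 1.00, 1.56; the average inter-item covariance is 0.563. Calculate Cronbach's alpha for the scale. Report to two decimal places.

α = 0.77

Σσ²ᵢ = 2.13 + 1.42 + 0.94 + 1.00 + 1.56 = 7.05
Sum of the 10 distinct covariances = 10 × 0.563 = 5.630
σ²_total = Σσ²ᵢ + 2·Σcov = 7.05 + 2 × 5.630 = 18.310
α = (5/4)·(1 − 7.05/18.310) = 0.77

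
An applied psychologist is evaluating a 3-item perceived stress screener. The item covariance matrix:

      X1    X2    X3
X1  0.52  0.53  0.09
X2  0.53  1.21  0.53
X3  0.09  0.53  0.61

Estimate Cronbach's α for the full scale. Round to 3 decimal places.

α = 0.744

Σσᵢ² = 0.52 + 1.21 + 0.61 = 2.34
Σ_{i<j} σ_ij = 1.15
σ²_total = 2.34 + 2 × 1.15 = 4.64
α = (k/(k−1))·(1 − Σσᵢ²/σ²_total) = (3/2)·(1 − 2.34/4.64) = 0.744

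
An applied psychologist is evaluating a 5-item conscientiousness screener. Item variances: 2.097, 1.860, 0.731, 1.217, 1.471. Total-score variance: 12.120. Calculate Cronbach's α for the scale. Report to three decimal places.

Cronbach's α = 0.489

sum of item variances = 2.097 + 1.860 + 0.731 + 1.217 + 1.471 = 7.376
α = (k/(k−1))·(1 − sum of item variances/σ²_T) = (5/4)·(1 − 7.376/12.120) = 0.489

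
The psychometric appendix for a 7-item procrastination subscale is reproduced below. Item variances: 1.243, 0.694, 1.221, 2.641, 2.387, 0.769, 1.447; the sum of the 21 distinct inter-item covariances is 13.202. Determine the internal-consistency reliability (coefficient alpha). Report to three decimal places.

Σσ²ᵢ = 1.243 + 0.694 + 1.221 + 2.641 + 2.387 + 0.769 + 1.447 = 10.402
Sum of distinct covariances = 13.202
Var(T) = Σσ²ᵢ + 2·Σcov = 10.402 + 2 × 13.202 = 36.806
α = (7/6)·(1 − 10.402/36.806) = 0.837

coefficient alpha = 0.837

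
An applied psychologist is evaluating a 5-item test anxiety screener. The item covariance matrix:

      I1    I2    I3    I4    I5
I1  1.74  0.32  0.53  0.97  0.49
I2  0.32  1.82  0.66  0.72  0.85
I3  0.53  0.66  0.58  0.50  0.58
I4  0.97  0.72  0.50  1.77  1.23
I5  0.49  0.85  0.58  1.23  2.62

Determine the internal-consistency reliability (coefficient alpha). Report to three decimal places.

α = 0.770

ΣVar(i) = 1.74 + 1.82 + 0.58 + 1.77 + 2.62 = 8.53
Sum of off-diagonal covariances = 6.85
σ²_T = 8.53 + 2 × 6.85 = 22.23
α = (k/(k−1))·(1 − ΣVar(i)/σ²_T) = (5/4)·(1 − 8.53/22.23) = 0.770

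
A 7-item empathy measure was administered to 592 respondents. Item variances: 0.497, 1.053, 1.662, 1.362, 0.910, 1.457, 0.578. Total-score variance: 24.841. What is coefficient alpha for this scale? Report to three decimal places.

coefficient alpha = 0.814

Σσᵢ² = 0.497 + 1.053 + 1.662 + 1.362 + 0.910 + 1.457 + 0.578 = 7.519
α = (k/(k−1))·(1 − Σσᵢ²/σ²_total) = (7/6)·(1 − 7.519/24.841) = 0.814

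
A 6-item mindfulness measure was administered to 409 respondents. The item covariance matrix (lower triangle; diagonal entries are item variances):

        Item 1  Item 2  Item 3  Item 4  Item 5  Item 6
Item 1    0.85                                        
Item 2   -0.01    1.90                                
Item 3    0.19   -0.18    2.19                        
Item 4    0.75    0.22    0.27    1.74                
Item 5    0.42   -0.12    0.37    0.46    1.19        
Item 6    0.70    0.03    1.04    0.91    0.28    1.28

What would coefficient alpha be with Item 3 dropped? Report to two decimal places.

Remaining items: Item 1, Item 2, Item 4, Item 5, Item 6 (k = 5).
Σσᵢ² = 0.85 + 1.90 + 1.74 + 1.19 + 1.28 = 6.96
total variance = 6.96 + 2 × 3.64 = 14.24
α (item deleted) = (5/4)·(1 − 6.96/14.24) = 0.64

coefficient alpha = 0.64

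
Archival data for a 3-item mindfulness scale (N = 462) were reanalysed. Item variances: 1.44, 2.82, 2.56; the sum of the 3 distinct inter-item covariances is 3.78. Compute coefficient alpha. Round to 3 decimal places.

α = 0.789

Σσ²ᵢ = 1.44 + 2.82 + 2.56 = 6.82
Sum of distinct covariances = 3.78
total variance = Σσ²ᵢ + 2·Σcov = 6.82 + 2 × 3.78 = 14.38
α = (3/2)·(1 − 6.82/14.38) = 0.789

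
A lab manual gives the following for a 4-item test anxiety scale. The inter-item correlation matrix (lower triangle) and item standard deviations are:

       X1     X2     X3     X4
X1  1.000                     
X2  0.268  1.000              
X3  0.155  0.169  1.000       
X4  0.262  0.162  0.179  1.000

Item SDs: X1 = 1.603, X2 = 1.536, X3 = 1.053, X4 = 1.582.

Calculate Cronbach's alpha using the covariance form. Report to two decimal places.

Σσ²ᵢ = 1.603² + 1.536² + 1.053² + 1.582² = 8.5404
Covariances σ_ij = r_ij · s_i · s_j:
  σ(X1,X2) = 0.268 × 1.603 × 1.536 = 0.6599
  σ(X1,X3) = 0.155 × 1.603 × 1.053 = 0.2616
  σ(X1,X4) = 0.262 × 1.603 × 1.582 = 0.6644
  σ(X2,X3) = 0.169 × 1.536 × 1.053 = 0.2733
  σ(X2,X4) = 0.162 × 1.536 × 1.582 = 0.3937
  σ(X3,X4) = 0.179 × 1.053 × 1.582 = 0.2982
σ²_T = Σσ²ᵢ + 2·Σσ_ij = 8.5404 + 2 × 2.5511 = 13.6426
α = (4/3)·(1 − 8.5404/13.6426) = 0.50

α = 0.50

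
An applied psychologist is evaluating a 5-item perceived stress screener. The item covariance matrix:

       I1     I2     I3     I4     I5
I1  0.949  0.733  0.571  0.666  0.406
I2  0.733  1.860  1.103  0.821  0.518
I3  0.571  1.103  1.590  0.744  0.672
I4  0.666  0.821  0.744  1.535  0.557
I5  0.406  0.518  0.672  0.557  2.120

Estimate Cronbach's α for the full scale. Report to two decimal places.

ΣVar(i) = 0.949 + 1.860 + 1.590 + 1.535 + 2.120 = 8.054
Sum of the distinct covariances = 6.791
σ²_T = 8.054 + 2 × 6.791 = 21.636
α = (k/(k−1))·(1 − ΣVar(i)/σ²_T) = (5/4)·(1 − 8.054/21.636) = 0.78

α = 0.78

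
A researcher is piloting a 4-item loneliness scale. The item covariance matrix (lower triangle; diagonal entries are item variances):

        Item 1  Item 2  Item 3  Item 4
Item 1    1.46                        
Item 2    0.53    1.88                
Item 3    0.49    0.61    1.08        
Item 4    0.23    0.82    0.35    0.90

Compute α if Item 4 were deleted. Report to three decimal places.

Remaining items: Item 1, Item 2, Item 3 (k = 3).
Σσ²ᵢ = 1.46 + 1.88 + 1.08 = 4.42
total variance = 4.42 + 2 × 1.63 = 7.68
α (item deleted) = (3/2)·(1 − 4.42/7.68) = 0.637

α = 0.637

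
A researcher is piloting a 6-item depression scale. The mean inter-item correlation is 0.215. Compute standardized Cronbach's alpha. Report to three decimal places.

α = 0.622

Standardized α = k·r̄ / (1 + (k−1)·r̄) = 6 × 0.215 / (1 + 5 × 0.215)
  = 1.2900 / 2.0750 = 0.622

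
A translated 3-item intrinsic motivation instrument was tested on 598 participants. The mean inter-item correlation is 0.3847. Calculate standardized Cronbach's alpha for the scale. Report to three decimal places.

standardized Cronbach's alpha = 0.652

Standardized α = k·r̄ / (1 + (k−1)·r̄) = 3 × 0.3847 / (1 + 2 × 0.3847)
  = 1.1541 / 1.7694 = 0.652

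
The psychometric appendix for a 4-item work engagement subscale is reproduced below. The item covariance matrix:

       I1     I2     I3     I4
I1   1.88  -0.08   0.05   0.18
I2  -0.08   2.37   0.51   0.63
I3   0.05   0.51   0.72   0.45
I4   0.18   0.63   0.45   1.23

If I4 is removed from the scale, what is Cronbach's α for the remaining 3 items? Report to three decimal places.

Remaining items: I1, I2, I3 (k = 3).
Σσ²ᵢ = 1.88 + 2.37 + 0.72 = 4.97
σ²_T = 4.97 + 2 × 0.48 = 5.93
α (item deleted) = (3/2)·(1 − 4.97/5.93) = 0.243

α = 0.243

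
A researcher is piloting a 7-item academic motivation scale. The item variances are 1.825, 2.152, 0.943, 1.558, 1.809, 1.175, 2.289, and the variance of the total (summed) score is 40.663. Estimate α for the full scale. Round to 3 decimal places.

α = 0.830

ΣVar(i) = 1.825 + 2.152 + 0.943 + 1.558 + 1.809 + 1.175 + 2.289 = 11.751
α = (k/(k−1))·(1 − ΣVar(i)/total variance) = (7/6)·(1 − 11.751/40.663) = 0.830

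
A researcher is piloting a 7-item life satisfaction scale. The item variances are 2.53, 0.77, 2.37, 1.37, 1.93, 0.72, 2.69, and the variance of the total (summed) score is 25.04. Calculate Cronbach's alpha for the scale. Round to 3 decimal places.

α = 0.590

Σσᵢ² = 2.53 + 0.77 + 2.37 + 1.37 + 1.93 + 0.72 + 2.69 = 12.38
α = (k/(k−1))·(1 − Σσᵢ²/Var(T)) = (7/6)·(1 − 12.38/25.04) = 0.590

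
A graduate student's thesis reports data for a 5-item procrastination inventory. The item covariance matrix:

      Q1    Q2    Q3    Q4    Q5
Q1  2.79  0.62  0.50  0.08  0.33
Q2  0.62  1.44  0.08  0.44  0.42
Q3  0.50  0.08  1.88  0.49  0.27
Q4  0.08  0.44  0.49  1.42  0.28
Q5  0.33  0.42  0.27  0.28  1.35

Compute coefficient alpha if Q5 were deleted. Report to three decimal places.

Remaining items: Q1, Q2, Q3, Q4 (k = 4).
Σσᵢ² = 2.79 + 1.44 + 1.88 + 1.42 = 7.53
σ²_T = 7.53 + 2 × 2.21 = 11.95
α (item deleted) = (4/3)·(1 − 7.53/11.95) = 0.493

coefficient alpha = 0.493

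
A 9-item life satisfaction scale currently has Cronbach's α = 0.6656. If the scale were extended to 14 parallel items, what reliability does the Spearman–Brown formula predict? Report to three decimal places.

Length factor m = 14/9 = 1.5556
α' = m·α / (1 + (m−1)·α)
   = 14/9 × 0.6656 / (1 + (14/9 − 1) × 0.6656)
   = 1.0354 / 1.3698 = 0.756

predicted reliability = 0.756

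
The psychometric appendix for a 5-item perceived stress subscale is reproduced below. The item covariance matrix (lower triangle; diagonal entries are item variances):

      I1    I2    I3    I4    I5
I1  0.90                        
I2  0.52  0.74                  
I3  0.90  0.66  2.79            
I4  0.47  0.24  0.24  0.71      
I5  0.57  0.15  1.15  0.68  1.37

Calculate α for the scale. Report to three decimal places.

α = 0.789

sum of item variances = 0.90 + 0.74 + 2.79 + 0.71 + 1.37 = 6.51
Sum of off-diagonal covariances = 5.58
σ²_total = 6.51 + 2 × 5.58 = 17.67
α = (k/(k−1))·(1 − sum of item variances/σ²_total) = (5/4)·(1 − 6.51/17.67) = 0.789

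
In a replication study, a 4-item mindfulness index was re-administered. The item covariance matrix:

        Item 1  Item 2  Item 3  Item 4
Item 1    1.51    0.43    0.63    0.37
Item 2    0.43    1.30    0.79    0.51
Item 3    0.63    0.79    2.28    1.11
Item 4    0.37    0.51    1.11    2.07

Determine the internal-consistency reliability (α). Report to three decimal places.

α = 0.690

Σσᵢ² = 1.51 + 1.30 + 2.28 + 2.07 = 7.16
Sum of the distinct covariances = 3.84
total variance = 7.16 + 2 × 3.84 = 14.84
α = (k/(k−1))·(1 − Σσᵢ²/total variance) = (4/3)·(1 − 7.16/14.84) = 0.690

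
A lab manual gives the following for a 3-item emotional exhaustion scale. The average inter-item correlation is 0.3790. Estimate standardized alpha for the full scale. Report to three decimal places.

standardized alpha = 0.647

Standardized α = k·r̄ / (1 + (k−1)·r̄) = 3 × 0.3790 / (1 + 2 × 0.3790)
  = 1.1370 / 1.7580 = 0.647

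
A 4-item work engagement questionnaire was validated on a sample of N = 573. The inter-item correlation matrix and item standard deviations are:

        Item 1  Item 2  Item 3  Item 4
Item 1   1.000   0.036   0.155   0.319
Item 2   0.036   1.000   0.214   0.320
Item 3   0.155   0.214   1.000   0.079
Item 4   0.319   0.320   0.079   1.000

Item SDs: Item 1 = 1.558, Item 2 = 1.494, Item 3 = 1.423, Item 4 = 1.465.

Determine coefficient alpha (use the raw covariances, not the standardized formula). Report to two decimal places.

α = 0.48

Σσ²ᵢ = 1.558² + 1.494² + 1.423² + 1.465² = 8.8306
Covariances σ_ij = r_ij · s_i · s_j:
  σ(Item 1,Item 2) = 0.036 × 1.558 × 1.494 = 0.0838
  σ(Item 1,Item 3) = 0.155 × 1.558 × 1.423 = 0.3436
  σ(Item 1,Item 4) = 0.319 × 1.558 × 1.465 = 0.7281
  σ(Item 2,Item 3) = 0.214 × 1.494 × 1.423 = 0.4550
  σ(Item 2,Item 4) = 0.320 × 1.494 × 1.465 = 0.7004
  σ(Item 3,Item 4) = 0.079 × 1.423 × 1.465 = 0.1647
σ²_T = Σσ²ᵢ + 2·Σσ_ij = 8.8306 + 2 × 2.4756 = 13.7818
α = (4/3)·(1 − 8.8306/13.7818) = 0.48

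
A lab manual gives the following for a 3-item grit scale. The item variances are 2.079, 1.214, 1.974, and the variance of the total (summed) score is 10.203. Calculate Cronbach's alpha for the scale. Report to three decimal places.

α = 0.726

ΣVar(i) = 2.079 + 1.214 + 1.974 = 5.267
α = (k/(k−1))·(1 − ΣVar(i)/σ²_T) = (3/2)·(1 − 5.267/10.203) = 0.726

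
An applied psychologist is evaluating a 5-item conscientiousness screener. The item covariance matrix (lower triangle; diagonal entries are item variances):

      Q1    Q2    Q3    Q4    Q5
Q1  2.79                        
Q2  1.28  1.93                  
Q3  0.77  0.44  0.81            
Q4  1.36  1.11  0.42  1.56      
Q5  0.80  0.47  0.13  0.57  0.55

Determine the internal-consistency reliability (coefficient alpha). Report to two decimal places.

Σσᵢ² = 2.79 + 1.93 + 0.81 + 1.56 + 0.55 = 7.64
Sum of off-diagonal covariances = 7.35
σ²_total = 7.64 + 2 × 7.35 = 22.34
α = (k/(k−1))·(1 − Σσᵢ²/σ²_total) = (5/4)·(1 − 7.64/22.34) = 0.82

coefficient alpha = 0.82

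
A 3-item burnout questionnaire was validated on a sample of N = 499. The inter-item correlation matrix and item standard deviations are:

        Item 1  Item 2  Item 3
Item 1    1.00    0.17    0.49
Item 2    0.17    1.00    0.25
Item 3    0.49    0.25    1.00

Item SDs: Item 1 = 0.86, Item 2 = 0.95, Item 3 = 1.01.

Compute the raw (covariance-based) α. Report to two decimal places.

α = 0.57

Σσ²ᵢ = 0.86² + 0.95² + 1.01² = 2.6622
Covariances σ_ij = r_ij · s_i · s_j:
  σ(Item 1,Item 2) = 0.17 × 0.86 × 0.95 = 0.1389
  σ(Item 1,Item 3) = 0.49 × 0.86 × 1.01 = 0.4256
  σ(Item 2,Item 3) = 0.25 × 0.95 × 1.01 = 0.2399
σ²_T = Σσ²ᵢ + 2·Σσ_ij = 2.6622 + 2 × 0.8044 = 4.2710
α = (3/2)·(1 − 2.6622/4.2710) = 0.57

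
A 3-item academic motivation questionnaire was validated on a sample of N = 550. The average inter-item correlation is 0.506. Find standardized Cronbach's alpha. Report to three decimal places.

Standardized α = k·r̄ / (1 + (k−1)·r̄) = 3 × 0.506 / (1 + 2 × 0.506)
  = 1.5180 / 2.0120 = 0.754

standardized Cronbach's alpha = 0.754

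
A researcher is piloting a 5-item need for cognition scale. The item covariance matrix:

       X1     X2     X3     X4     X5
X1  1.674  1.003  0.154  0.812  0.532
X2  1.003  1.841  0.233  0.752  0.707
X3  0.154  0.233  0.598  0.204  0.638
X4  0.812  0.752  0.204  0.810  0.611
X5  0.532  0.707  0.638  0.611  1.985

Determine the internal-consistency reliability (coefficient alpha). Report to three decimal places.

α = 0.776

Σσᵢ² = 1.674 + 1.841 + 0.598 + 0.810 + 1.985 = 6.908
Sum of the distinct covariances = 5.646
Var(T) = 6.908 + 2 × 5.646 = 18.200
α = (k/(k−1))·(1 − Σσᵢ²/Var(T)) = (5/4)·(1 − 6.908/18.200) = 0.776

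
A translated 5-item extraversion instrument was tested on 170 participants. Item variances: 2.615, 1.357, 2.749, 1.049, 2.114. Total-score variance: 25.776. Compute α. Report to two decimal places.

sum of item variances = 2.615 + 1.357 + 2.749 + 1.049 + 2.114 = 9.884
α = (k/(k−1))·(1 − sum of item variances/σ²_total) = (5/4)·(1 − 9.884/25.776) = 0.77

α = 0.77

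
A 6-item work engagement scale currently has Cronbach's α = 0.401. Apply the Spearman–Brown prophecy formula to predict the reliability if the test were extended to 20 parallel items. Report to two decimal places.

predicted reliability = 0.69

Length factor m = 20/6 = 3.3333
α' = m·α / (1 + (m−1)·α)
   = 20/6 × 0.401 / (1 + (20/6 − 1) × 0.401)
   = 1.3367 / 1.9357 = 0.69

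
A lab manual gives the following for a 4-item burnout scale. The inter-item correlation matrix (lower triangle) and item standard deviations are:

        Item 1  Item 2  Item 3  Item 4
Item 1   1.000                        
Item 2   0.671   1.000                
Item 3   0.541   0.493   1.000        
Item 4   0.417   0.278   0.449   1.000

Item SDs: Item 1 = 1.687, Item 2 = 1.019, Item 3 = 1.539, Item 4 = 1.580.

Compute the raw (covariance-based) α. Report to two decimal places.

α = 0.77

Σσ²ᵢ = 1.687² + 1.019² + 1.539² + 1.580² = 8.7493
Covariances σ_ij = r_ij · s_i · s_j:
  σ(Item 1,Item 2) = 0.671 × 1.687 × 1.019 = 1.1535
  σ(Item 1,Item 3) = 0.541 × 1.687 × 1.539 = 1.4046
  σ(Item 1,Item 4) = 0.417 × 1.687 × 1.580 = 1.1115
  σ(Item 2,Item 3) = 0.493 × 1.019 × 1.539 = 0.7731
  σ(Item 2,Item 4) = 0.278 × 1.019 × 1.580 = 0.4476
  σ(Item 3,Item 4) = 0.449 × 1.539 × 1.580 = 1.0918
σ²_T = Σσ²ᵢ + 2·Σσ_ij = 8.7493 + 2 × 5.9821 = 20.7135
α = (4/3)·(1 − 8.7493/20.7135) = 0.77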